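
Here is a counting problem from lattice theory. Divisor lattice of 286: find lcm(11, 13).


In a divisor lattice, join = lcm (least common multiple).
gcd(11,13) = 1
lcm(11,13) = 11*13/gcd = 143/1 = 143


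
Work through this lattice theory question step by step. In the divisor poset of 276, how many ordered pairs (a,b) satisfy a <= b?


The order relation is {(a,b) : a <= b}, reflexive so it includes (a,a).
Examples: (1,1), (1,12), (1,138), (1,2), (1,23), ...
Total ordered pairs: 54


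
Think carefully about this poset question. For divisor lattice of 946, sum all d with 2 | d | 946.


Interval [2,946] in divisors of 946: [2, 22, 86, 946]
Sum = 1056


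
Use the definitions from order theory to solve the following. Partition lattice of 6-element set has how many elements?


B(n) = number of set partitions of an n-element set.
B(n) satisfies the recurrence: B(n+1) = sum_k C(n,k)*B(k).
B(6) = 203


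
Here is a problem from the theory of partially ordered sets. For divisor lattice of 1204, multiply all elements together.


Divisors of 1204: [1, 2, 4, 7, 14, 28, 43, 86, 172, 301, 602, 1204]
Product = n^(d(n)/2) = 1204^(12/2)
Product = 3046203561376976896


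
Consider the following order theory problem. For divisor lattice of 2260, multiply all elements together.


Divisors of 2260: [1, 2, 4, 5, 10, 20, 113, 226, 452, 565, 1130, 2260]
Product = n^(d(n)/2) = 2260^(12/2)
Product = 133244912166976000000


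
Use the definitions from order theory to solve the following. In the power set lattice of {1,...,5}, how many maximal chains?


A maximal chain goes from the minimum element to a maximal element via cover relations.
Counting all min-to-max paths in the cover graph.
Total maximal chains: 120


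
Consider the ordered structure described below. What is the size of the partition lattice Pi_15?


B(n) = number of set partitions of an n-element set.
B(n) satisfies the recurrence: B(n+1) = sum_k C(n,k)*B(k).
B(15) = 1382958545


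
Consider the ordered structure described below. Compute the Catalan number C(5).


C(n) = C(2n, n) / (n+1).
C(10, 5) = 252
C(5) = 252 / 6 = 42


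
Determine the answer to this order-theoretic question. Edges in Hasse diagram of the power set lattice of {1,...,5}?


A cover relation a -< b holds when a < b with no c strictly between.
Cover relations:
  {} -< {1}
  {} -< {2}
  {} -< {3}
  {} -< {4}
  {} -< {5}
  {1} -< {1,2}
  {1} -< {1,3}
  {1} -< {1,4}
  ...72 more
Total: 80


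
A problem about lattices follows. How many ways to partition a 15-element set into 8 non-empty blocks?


S(n,k) = k*S(n-1,k) + S(n-1,k-1).
S(14,8) = 20912320, S(14,7) = 49329280
S(15,8) = 8*20912320 + 49329280 = 167298560 + 49329280
S(15,8) = 216627840


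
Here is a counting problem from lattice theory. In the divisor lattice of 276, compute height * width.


Height = length of longest chain minus 1; width = size of largest antichain.
A maximum chain: 1 | 23 | 69 | 138 | 276  (height 4).
A maximum antichain: {4, 6, 46, 69}  (width 4).
Product = 4 * 4 = 16


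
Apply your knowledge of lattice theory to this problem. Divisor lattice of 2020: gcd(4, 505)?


Meet=gcd.
gcd(4,505)=1


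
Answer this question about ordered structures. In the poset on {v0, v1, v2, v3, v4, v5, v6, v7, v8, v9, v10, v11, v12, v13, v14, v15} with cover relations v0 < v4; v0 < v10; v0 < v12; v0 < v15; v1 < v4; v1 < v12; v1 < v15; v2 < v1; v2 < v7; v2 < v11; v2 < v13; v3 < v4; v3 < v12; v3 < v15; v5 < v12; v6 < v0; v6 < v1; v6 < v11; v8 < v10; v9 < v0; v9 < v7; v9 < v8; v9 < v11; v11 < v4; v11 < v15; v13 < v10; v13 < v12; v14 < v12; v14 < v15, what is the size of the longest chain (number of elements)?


A chain is a totally ordered subset; we count the number of elements in a maximum chain.
Compute, for each element x, the size of the longest chain ending at x:
  v2: 1
  v3: 1
  v5: 1
  v6: 1
  v9: 1
  v14: 1
  ...
A maximum chain: v6 < v0 < v4
Number of elements in the longest chain: 3


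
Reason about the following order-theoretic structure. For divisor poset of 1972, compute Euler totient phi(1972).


phi(n) = n * prod_{p|n} (1 - 1/p).
Prime divisors of 1972: [2, 17, 29]
phi(1972) = 1972 * (1 - 1/2) * (1 - 1/17) * (1 - 1/29)
phi(1972) = 896


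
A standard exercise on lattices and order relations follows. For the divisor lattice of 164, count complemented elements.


An element a is complemented if some b has a meet b = bottom, a join b = top.
a is complemented iff gcd(a, n/a)=1, i.e. a is a unitary divisor of 164.
Complemented elements: 1, 4, 41, 164
Count: 4


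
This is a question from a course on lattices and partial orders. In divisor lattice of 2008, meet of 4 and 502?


In a divisor lattice, meet = gcd (greatest common divisor).
By Euclidean algorithm or factoring: gcd(4,502) = 2


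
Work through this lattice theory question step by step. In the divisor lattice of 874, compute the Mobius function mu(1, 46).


In a divisor lattice, mu(a,b) = mu(b/a) where mu is the classical Mobius function.
b/a = 46/1 = 46
Prime factorization of 46: primes [2, 23]
46 is squarefree with 2 prime factor(s), so mu(46) = (-1)^2 = 1


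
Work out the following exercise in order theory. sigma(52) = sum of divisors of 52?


sigma(n) = sum of divisors.
Divisors of 52: [1, 2, 4, 13, 26, 52]
Sum = 98


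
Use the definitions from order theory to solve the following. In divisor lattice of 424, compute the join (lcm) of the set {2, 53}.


In a divisor lattice, join = lcm (least common multiple).
Compute lcm iteratively: start with first element, then lcm(current, next).
Elements: [2, 53]
lcm(2,53) = 106
Final lcm = 106


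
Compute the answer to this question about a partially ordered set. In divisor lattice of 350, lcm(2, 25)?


Join=lcm.
gcd(2,25)=1
lcm=50


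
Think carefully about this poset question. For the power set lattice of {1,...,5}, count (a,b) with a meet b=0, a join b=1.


Complement pair (a,b): a meet b = bottom, a join b = top.
Here: A intersect B = {} and A union B = {1,...,5}.
Pairs found: ({},{1,2,3,4,5}), ({1},{2,3,4,5}), ({2},{1,3,4,5}), ({3},{1,2,4,5}), ... (28 more)
Total ordered pairs: 32


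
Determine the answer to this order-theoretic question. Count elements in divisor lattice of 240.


Divisors of 240: [1, 2, 3, 4, 5, 6, 8, 10, 12, 15, 16, 20, 24, 30, 40, 48, 60, 80, 120, 240]
Count: 20


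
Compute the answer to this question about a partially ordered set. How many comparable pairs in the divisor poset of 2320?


A comparable pair {a,b} has a < b or b < a in the order.
Count unordered pairs where one element is strictly below the other.
Examples: {1,2}, {1,4}, {1,5}, {1,8}, ...
Total comparable pairs: 115


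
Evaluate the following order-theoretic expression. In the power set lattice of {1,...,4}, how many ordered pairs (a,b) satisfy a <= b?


The order relation is {(a,b) : a <= b}, reflexive so it includes (a,a).
Examples: ({},{}), ({},{1,2}), ({},{1,2,3}), ({},{1,2,3,4}), ({},{1,2,4}), ...
Total ordered pairs: 81


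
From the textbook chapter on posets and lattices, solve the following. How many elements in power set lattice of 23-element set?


Power set = 2^n.
2^23 = 8388608


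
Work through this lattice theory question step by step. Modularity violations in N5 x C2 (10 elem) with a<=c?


Modular law: if a <= c then a v (b ^ c) = (a v b) ^ c.
Check all triples (a,b,c) with a <= c among 10 elements.
  e.g. a=(a,0), b=(c,0), c=(b,0): lhs=(a,0) != rhs=(b,0)
  e.g. a=(a,0), b=(c,1), c=(b,0): lhs=(a,0) != rhs=(b,0)
Total violating triples: 6


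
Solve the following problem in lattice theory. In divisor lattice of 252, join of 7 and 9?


In a divisor lattice, join = lcm (least common multiple).
gcd(7,9) = 1
lcm(7,9) = 7*9/gcd = 63/1 = 63


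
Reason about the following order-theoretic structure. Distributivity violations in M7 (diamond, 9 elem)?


Distributive law: a ^ (b v c) = (a ^ b) v (a ^ c).
Check all 9^3 = 729 ordered triples (a,b,c).
  e.g. a=a1, b=a2, c=a3: lhs=a1 != rhs=0
  e.g. a=a1, b=a2, c=a4: lhs=a1 != rhs=0
Total violating triples: 210


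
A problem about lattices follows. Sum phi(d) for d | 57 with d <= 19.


Divisors of 57 up to 19: [1, 3, 19]
phi values: [1, 2, 18]
Sum = 21


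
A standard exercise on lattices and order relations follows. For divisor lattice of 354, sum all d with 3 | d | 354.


Interval [3,354] in divisors of 354: [3, 6, 177, 354]
Sum = 540


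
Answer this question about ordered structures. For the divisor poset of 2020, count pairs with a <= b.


The order relation is {(a,b) : a <= b}, reflexive so it includes (a,a).
Examples: (1,1), (1,10), (1,101), (1,1010), (1,2), ...
Total ordered pairs: 54


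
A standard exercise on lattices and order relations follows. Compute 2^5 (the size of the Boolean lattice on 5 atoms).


Power set = 2^n.
2^5 = 32


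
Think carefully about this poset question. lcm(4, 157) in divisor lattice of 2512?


Join=lcm.
gcd(4,157)=1
lcm=628


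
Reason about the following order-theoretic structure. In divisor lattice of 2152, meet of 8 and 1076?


In a divisor lattice, meet = gcd (greatest common divisor).
By Euclidean algorithm or factoring: gcd(8,1076) = 4


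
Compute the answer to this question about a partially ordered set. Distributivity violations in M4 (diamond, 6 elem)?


Distributive law: a ^ (b v c) = (a ^ b) v (a ^ c).
Check all 6^3 = 216 ordered triples (a,b,c).
  e.g. a=a1, b=a2, c=a3: lhs=a1 != rhs=0
  e.g. a=a1, b=a2, c=a4: lhs=a1 != rhs=0
Total violating triples: 24


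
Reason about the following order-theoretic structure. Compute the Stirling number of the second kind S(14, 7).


S(n,k) = k*S(n-1,k) + S(n-1,k-1).
S(13,7) = 5715424, S(13,6) = 9321312
S(14,7) = 7*5715424 + 9321312 = 40007968 + 9321312
S(14,7) = 49329280


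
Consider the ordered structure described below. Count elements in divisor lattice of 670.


Divisors of 670: [1, 2, 5, 10, 67, 134, 335, 670]
Count: 8


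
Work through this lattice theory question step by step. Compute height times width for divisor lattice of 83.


Height = length of longest chain minus 1; width = size of largest antichain.
A maximum chain: 1 | 83  (height 1).
A maximum antichain: {1}  (width 1).
Product = 1 * 1 = 1


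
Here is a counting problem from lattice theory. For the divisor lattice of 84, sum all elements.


sigma(n) = sum of divisors.
Divisors of 84: [1, 2, 3, 4, 6, 7, 12, 14, 21, 28, 42, 84]
Sum = 224


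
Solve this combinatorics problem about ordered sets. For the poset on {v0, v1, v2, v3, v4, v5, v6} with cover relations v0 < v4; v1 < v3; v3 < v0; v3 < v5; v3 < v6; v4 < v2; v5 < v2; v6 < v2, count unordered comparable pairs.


A comparable pair {a,b} has a < b or b < a in the order.
Count unordered pairs where one element is strictly below the other.
Examples: {v0,v1}, {v0,v2}, {v0,v3}, {v0,v4}, ...
Total comparable pairs: 16


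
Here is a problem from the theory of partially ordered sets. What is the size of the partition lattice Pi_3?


B(n) = number of set partitions of an n-element set.
B(n) satisfies the recurrence: B(n+1) = sum_k C(n,k)*B(k).
B(3) = 5


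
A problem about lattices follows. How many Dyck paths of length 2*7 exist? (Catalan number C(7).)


C(n) = C(2n, n) / (n+1).
C(14, 7) = 3432
C(7) = 3432 / 8 = 429


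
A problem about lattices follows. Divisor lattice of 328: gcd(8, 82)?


Meet=gcd.
gcd(8,82)=2


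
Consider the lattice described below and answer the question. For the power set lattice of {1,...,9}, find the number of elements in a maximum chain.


A chain is a totally ordered subset; we count the number of elements in a maximum chain.
Compute, for each element x, the size of the longest chain ending at x:
  {}: 1
  {1}: 2
  {2}: 2
  {3}: 2
  {4}: 2
  {5}: 2
  ...
A maximum chain: {} < {1} < {1,2} < {1,2,3} < {1,2,3,4} < {1,2,3,4,5} < {1,2,3,4,5,6} < {1,2,3,4,5,6,7} < {1,2,3,4,5,6,7,8} < {1,2,3,4,5,6,7,8,9}
Number of elements in the longest chain: 10


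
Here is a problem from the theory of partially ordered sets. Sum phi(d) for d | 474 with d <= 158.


Divisors of 474 up to 158: [1, 2, 3, 6, 79, 158]
phi values: [1, 1, 2, 2, 78, 78]
Sum = 162


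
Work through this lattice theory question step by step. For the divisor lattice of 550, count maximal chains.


A maximal chain goes from the minimum element to a maximal element via cover relations.
Counting all min-to-max paths in the cover graph.
Total maximal chains: 12


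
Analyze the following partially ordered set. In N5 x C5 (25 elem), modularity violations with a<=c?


Modular law: if a <= c then a v (b ^ c) = (a v b) ^ c.
Check all triples (a,b,c) with a <= c among 25 elements.
  e.g. a=(a,0), b=(c,0), c=(b,0): lhs=(a,0) != rhs=(b,0)
  e.g. a=(a,0), b=(c,1), c=(b,0): lhs=(a,0) != rhs=(b,0)
Total violating triples: 75


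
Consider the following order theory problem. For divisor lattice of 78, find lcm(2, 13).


In a divisor lattice, join = lcm (least common multiple).
Compute lcm iteratively: start with first element, then lcm(current, next).
Elements: [2, 13]
lcm(2,13) = 26
Final lcm = 26


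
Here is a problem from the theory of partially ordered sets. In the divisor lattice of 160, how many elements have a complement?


An element a is complemented if some b has a meet b = bottom, a join b = top.
a is complemented iff gcd(a, n/a)=1, i.e. a is a unitary divisor of 160.
Complemented elements: 1, 5, 32, 160
Count: 4


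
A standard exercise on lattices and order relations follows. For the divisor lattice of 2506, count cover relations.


A cover relation a -< b holds when a < b with no c strictly between.
Cover relations:
  1 -< 2
  1 -< 7
  1 -< 179
  2 -< 14
  2 -< 358
  7 -< 14
  7 -< 1253
  14 -< 2506
  ...4 more
Total: 12


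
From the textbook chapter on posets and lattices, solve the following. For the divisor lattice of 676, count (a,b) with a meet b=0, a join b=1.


Complement pair (a,b): a meet b = bottom, a join b = top.
Here: gcd(a,b)=1 and lcm(a,b)=676, i.e. a*b=676 with a,b coprime.
Pairs found: (1,676), (4,169), (169,4), (676,1)
Total ordered pairs: 4


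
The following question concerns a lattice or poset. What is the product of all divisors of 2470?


Divisors of 2470: [1, 2, 5, 10, 13, 19, 26, 38, 65, 95, 130, 190, 247, 494, 1235, 2470]
Product = n^(d(n)/2) = 2470^(16/2)
Product = 1385401412458388256100000000


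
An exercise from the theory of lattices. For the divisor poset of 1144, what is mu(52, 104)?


In a divisor lattice, mu(a,b) = mu(b/a) where mu is the classical Mobius function.
b/a = 104/52 = 2
Prime factorization of 2: primes [2]
2 is squarefree with 1 prime factor(s), so mu(2) = (-1)^1 = -1


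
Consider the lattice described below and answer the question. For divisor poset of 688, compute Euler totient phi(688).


phi(n) = n * prod_{p|n} (1 - 1/p).
Prime divisors of 688: [2, 43]
phi(688) = 688 * (1 - 1/2) * (1 - 1/43)
phi(688) = 336


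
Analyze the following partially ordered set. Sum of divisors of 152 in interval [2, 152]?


Interval [2,152] in divisors of 152: [2, 4, 8, 38, 76, 152]
Sum = 280


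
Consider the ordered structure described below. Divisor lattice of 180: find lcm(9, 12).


In a divisor lattice, join = lcm (least common multiple).
gcd(9,12) = 3
lcm(9,12) = 9*12/gcd = 108/3 = 36


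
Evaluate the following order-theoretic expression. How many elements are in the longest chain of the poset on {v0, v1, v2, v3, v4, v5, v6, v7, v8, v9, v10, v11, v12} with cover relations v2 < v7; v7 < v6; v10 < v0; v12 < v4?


A chain is a totally ordered subset; we count the number of elements in a maximum chain.
Compute, for each element x, the size of the longest chain ending at x:
  v1: 1
  v2: 1
  v3: 1
  v5: 1
  v8: 1
  v9: 1
  ...
A maximum chain: v2 < v7 < v6
Number of elements in the longest chain: 3


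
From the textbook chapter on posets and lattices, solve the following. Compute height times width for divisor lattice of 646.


Height = length of longest chain minus 1; width = size of largest antichain.
A maximum chain: 1 | 19 | 323 | 646  (height 3).
A maximum antichain: {2, 17, 19}  (width 3).
Product = 3 * 3 = 9


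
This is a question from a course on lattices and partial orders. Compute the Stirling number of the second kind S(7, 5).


S(n,k) = k*S(n-1,k) + S(n-1,k-1).
S(6,5) = 15, S(6,4) = 65
S(7,5) = 5*15 + 65 = 75 + 65
S(7,5) = 140


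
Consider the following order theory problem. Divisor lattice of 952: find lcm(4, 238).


In a divisor lattice, join = lcm (least common multiple).
gcd(4,238) = 2
lcm(4,238) = 4*238/gcd = 952/2 = 476


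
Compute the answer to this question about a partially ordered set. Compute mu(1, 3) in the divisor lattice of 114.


In a divisor lattice, mu(a,b) = mu(b/a) where mu is the classical Mobius function.
b/a = 3/1 = 3
Prime factorization of 3: primes [3]
3 is squarefree with 1 prime factor(s), so mu(3) = (-1)^1 = -1


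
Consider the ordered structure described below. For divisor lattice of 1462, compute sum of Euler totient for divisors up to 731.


Divisors of 1462 up to 731: [1, 2, 17, 34, 43, 86, 731]
phi values: [1, 1, 16, 16, 42, 42, 672]
Sum = 790


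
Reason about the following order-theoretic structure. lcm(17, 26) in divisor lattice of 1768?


Join=lcm.
gcd(17,26)=1
lcm=442


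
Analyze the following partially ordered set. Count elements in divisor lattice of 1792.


Divisors of 1792: [1, 2, 4, 7, 8, 14, 16, 28, 32, 56, 64, 112, 128, 224, 256, 448, 896, 1792]
Count: 18


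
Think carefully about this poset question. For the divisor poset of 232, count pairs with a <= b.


The order relation is {(a,b) : a <= b}, reflexive so it includes (a,a).
Examples: (1,1), (1,116), (1,2), (1,232), (1,29), ...
Total ordered pairs: 30


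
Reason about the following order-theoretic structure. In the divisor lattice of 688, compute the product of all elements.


Divisors of 688: [1, 2, 4, 8, 16, 43, 86, 172, 344, 688]
Product = n^(d(n)/2) = 688^(10/2)
Product = 154149525127168


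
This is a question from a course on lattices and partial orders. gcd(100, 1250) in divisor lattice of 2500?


Meet=gcd.
gcd(100,1250)=50


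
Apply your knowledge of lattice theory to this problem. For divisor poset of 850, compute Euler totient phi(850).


phi(n) = n * prod_{p|n} (1 - 1/p).
Prime divisors of 850: [2, 5, 17]
phi(850) = 850 * (1 - 1/2) * (1 - 1/5) * (1 - 1/17)
phi(850) = 320


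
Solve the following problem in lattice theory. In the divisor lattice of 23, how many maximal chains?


A maximal chain goes from the minimum element to a maximal element via cover relations.
Counting all min-to-max paths in the cover graph.
Total maximal chains: 1


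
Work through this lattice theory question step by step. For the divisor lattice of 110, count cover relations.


A cover relation a -< b holds when a < b with no c strictly between.
Cover relations:
  1 -< 2
  1 -< 5
  1 -< 11
  2 -< 10
  2 -< 22
  5 -< 10
  5 -< 55
  10 -< 110
  ...4 more
Total: 12


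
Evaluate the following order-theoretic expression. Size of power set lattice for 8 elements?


Power set = 2^n.
2^8 = 256


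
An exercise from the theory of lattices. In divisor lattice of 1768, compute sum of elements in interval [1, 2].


Interval [1,2] in divisors of 1768: [1, 2]
Sum = 3


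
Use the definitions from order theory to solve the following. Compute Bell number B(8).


B(n) = number of set partitions of an n-element set.
B(n) satisfies the recurrence: B(n+1) = sum_k C(n,k)*B(k).
B(8) = 4140


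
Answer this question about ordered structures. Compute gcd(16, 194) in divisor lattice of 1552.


In a divisor lattice, meet = gcd (greatest common divisor).
By Euclidean algorithm or factoring: gcd(16,194) = 2


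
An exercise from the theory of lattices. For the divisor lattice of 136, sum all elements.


sigma(n) = sum of divisors.
Divisors of 136: [1, 2, 4, 8, 17, 34, 68, 136]
Sum = 270


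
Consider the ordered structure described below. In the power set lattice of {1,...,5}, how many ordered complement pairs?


Complement pair (a,b): a meet b = bottom, a join b = top.
Here: A intersect B = {} and A union B = {1,...,5}.
Pairs found: ({},{1,2,3,4,5}), ({1},{2,3,4,5}), ({2},{1,3,4,5}), ({3},{1,2,4,5}), ... (28 more)
Total ordered pairs: 32


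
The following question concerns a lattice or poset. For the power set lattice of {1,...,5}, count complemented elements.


An element a is complemented if some b has a meet b = bottom, a join b = top.
every subset A has complement S\A, so all elements are complemented.
Complemented elements: {}, {1}, {2}, {3}, {4}, {5}, ... (26 more)
Count: 32


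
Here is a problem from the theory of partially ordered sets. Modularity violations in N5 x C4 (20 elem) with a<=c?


Modular law: if a <= c then a v (b ^ c) = (a v b) ^ c.
Check all triples (a,b,c) with a <= c among 20 elements.
  e.g. a=(a,0), b=(c,0), c=(b,0): lhs=(a,0) != rhs=(b,0)
  e.g. a=(a,0), b=(c,1), c=(b,0): lhs=(a,0) != rhs=(b,0)
Total violating triples: 40


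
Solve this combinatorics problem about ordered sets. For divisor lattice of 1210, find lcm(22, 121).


In a divisor lattice, join = lcm (least common multiple).
Compute lcm iteratively: start with first element, then lcm(current, next).
Elements: [22, 121]
lcm(22,121) = 242
Final lcm = 242


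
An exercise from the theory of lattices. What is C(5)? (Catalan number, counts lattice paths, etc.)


C(n) = C(2n, n) / (n+1).
C(10, 5) = 252
C(5) = 252 / 6 = 42


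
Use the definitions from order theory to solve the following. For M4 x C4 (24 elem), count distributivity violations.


Distributive law: a ^ (b v c) = (a ^ b) v (a ^ c).
Check all 24^3 = 13824 ordered triples (a,b,c).
  e.g. a=(a1,0), b=(a2,0), c=(a3,0): lhs=(a1,0) != rhs=(0,0)
  e.g. a=(a1,0), b=(a2,0), c=(a3,1): lhs=(a1,0) != rhs=(0,0)
Total violating triples: 1536


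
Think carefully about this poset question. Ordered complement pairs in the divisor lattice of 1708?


Complement pair (a,b): a meet b = bottom, a join b = top.
Here: gcd(a,b)=1 and lcm(a,b)=1708, i.e. a*b=1708 with a,b coprime.
Pairs found: (1,1708), (4,427), (7,244), (28,61), ... (4 more)
Total ordered pairs: 8


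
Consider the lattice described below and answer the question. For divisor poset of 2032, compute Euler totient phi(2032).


phi(n) = n * prod_{p|n} (1 - 1/p).
Prime divisors of 2032: [2, 127]
phi(2032) = 2032 * (1 - 1/2) * (1 - 1/127)
phi(2032) = 1008


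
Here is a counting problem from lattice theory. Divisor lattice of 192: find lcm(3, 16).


In a divisor lattice, join = lcm (least common multiple).
gcd(3,16) = 1
lcm(3,16) = 3*16/gcd = 48/1 = 48


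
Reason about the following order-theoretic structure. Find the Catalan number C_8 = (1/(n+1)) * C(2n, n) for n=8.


C(n) = C(2n, n) / (n+1).
C(16, 8) = 12870
C(8) = 12870 / 9 = 1430


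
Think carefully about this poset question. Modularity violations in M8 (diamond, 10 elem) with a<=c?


Modular law: if a <= c then a v (b ^ c) = (a v b) ^ c.
Check all triples (a,b,c) with a <= c among 10 elements.
This lattice is modular (diamonds M_m and their chain-products are modular).
Total violating triples: 0


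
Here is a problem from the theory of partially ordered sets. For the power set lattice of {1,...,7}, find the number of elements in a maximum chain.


A chain is a totally ordered subset; we count the number of elements in a maximum chain.
Compute, for each element x, the size of the longest chain ending at x:
  {}: 1
  {1}: 2
  {2}: 2
  {3}: 2
  {4}: 2
  {5}: 2
  ...
A maximum chain: {} < {1} < {1,2} < {1,2,3} < {1,2,3,4} < {1,2,3,4,5} < {1,2,3,4,5,6} < {1,2,3,4,5,6,7}
Number of elements in the longest chain: 8


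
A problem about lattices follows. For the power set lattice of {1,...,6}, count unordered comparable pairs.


A comparable pair {a,b} has a < b or b < a in the order.
Count unordered pairs where one element is strictly below the other.
Examples: {{},{1}}, {{},{2}}, {{},{3}}, {{},{4}}, ...
Total comparable pairs: 665


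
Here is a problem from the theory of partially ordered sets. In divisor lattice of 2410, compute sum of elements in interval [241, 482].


Interval [241,482] in divisors of 2410: [241, 482]
Sum = 723


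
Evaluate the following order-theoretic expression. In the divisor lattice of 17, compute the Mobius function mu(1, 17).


In a divisor lattice, mu(a,b) = mu(b/a) where mu is the classical Mobius function.
b/a = 17/1 = 17
Prime factorization of 17: primes [17]
17 is squarefree with 1 prime factor(s), so mu(17) = (-1)^1 = -1


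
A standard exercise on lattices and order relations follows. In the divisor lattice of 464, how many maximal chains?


A maximal chain goes from the minimum element to a maximal element via cover relations.
Counting all min-to-max paths in the cover graph.
Total maximal chains: 5


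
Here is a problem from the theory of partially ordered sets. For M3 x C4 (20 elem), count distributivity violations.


Distributive law: a ^ (b v c) = (a ^ b) v (a ^ c).
Check all 20^3 = 8000 ordered triples (a,b,c).
  e.g. a=(a1,0), b=(a2,0), c=(a3,0): lhs=(a1,0) != rhs=(0,0)
  e.g. a=(a1,0), b=(a2,0), c=(a3,1): lhs=(a1,0) != rhs=(0,0)
Total violating triples: 384


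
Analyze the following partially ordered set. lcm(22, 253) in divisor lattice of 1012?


Join=lcm.
gcd(22,253)=11
lcm=506


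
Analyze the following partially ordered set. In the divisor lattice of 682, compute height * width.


Height = length of longest chain minus 1; width = size of largest antichain.
A maximum chain: 1 | 31 | 341 | 682  (height 3).
A maximum antichain: {2, 11, 31}  (width 3).
Product = 3 * 3 = 9


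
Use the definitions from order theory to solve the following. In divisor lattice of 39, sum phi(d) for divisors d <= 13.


Divisors of 39 up to 13: [1, 3, 13]
phi values: [1, 2, 12]
Sum = 15


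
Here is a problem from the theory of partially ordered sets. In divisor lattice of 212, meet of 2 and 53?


In a divisor lattice, meet = gcd (greatest common divisor).
By Euclidean algorithm or factoring: gcd(2,53) = 1


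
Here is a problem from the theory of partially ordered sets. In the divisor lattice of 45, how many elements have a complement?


An element a is complemented if some b has a meet b = bottom, a join b = top.
a is complemented iff gcd(a, n/a)=1, i.e. a is a unitary divisor of 45.
Complemented elements: 1, 5, 9, 45
Count: 4


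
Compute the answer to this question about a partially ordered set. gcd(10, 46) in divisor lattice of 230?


Meet=gcd.
gcd(10,46)=2


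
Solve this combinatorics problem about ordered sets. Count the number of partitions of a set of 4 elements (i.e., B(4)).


B(n) = number of set partitions of an n-element set.
B(n) satisfies the recurrence: B(n+1) = sum_k C(n,k)*B(k).
B(4) = 15


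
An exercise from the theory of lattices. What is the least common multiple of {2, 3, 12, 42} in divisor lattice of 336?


In a divisor lattice, join = lcm (least common multiple).
Compute lcm iteratively: start with first element, then lcm(current, next).
Elements: [2, 3, 12, 42]
lcm(2,3) = 6
lcm(6,12) = 12
lcm(12,42) = 84
Final lcm = 84


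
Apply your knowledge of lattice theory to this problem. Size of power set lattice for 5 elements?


Power set = 2^n.
2^5 = 32


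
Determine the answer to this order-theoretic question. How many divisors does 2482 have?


Divisors of 2482: [1, 2, 17, 34, 73, 146, 1241, 2482]
Count: 8


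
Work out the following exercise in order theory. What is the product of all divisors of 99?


Divisors of 99: [1, 3, 9, 11, 33, 99]
Product = n^(d(n)/2) = 99^(6/2)
Product = 970299


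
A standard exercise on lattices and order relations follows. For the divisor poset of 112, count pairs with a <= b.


The order relation is {(a,b) : a <= b}, reflexive so it includes (a,a).
Examples: (1,1), (1,112), (1,14), (1,16), (1,2), ...
Total ordered pairs: 45


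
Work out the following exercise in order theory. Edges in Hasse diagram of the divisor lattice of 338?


A cover relation a -< b holds when a < b with no c strictly between.
Cover relations:
  1 -< 2
  1 -< 13
  2 -< 26
  13 -< 26
  13 -< 169
  26 -< 338
  169 -< 338
Total: 7


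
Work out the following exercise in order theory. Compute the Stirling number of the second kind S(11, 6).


S(n,k) = k*S(n-1,k) + S(n-1,k-1).
S(10,6) = 22827, S(10,5) = 42525
S(11,6) = 6*22827 + 42525 = 136962 + 42525
S(11,6) = 179487


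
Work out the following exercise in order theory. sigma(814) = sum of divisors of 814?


sigma(n) = sum of divisors.
Divisors of 814: [1, 2, 11, 22, 37, 74, 407, 814]
Sum = 1368


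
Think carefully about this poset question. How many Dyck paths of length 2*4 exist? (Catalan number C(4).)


C(n) = C(2n, n) / (n+1).
C(8, 4) = 70
C(4) = 70 / 5 = 14


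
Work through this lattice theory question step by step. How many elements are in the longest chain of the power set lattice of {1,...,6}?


A chain is a totally ordered subset; we count the number of elements in a maximum chain.
Compute, for each element x, the size of the longest chain ending at x:
  {}: 1
  {1}: 2
  {2}: 2
  {3}: 2
  {4}: 2
  {5}: 2
  ...
A maximum chain: {} < {1} < {1,2} < {1,2,3} < {1,2,3,4} < {1,2,3,4,5} < {1,2,3,4,5,6}
Number of elements in the longest chain: 7


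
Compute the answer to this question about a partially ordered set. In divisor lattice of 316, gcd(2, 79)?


Meet=gcd.
gcd(2,79)=1


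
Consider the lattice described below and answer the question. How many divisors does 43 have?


Divisors of 43: [1, 43]
Count: 2


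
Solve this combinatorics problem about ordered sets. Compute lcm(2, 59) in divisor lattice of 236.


In a divisor lattice, join = lcm (least common multiple).
gcd(2,59) = 1
lcm(2,59) = 2*59/gcd = 118/1 = 118


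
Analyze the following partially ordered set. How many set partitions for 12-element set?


B(n) = number of set partitions of an n-element set.
B(n) satisfies the recurrence: B(n+1) = sum_k C(n,k)*B(k).
B(12) = 4213597


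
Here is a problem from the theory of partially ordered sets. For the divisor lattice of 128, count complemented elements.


An element a is complemented if some b has a meet b = bottom, a join b = top.
a is complemented iff gcd(a, n/a)=1, i.e. a is a unitary divisor of 128.
Complemented elements: 1, 128
Count: 2


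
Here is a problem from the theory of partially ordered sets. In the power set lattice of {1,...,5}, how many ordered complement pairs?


Complement pair (a,b): a meet b = bottom, a join b = top.
Here: A intersect B = {} and A union B = {1,...,5}.
Pairs found: ({},{1,2,3,4,5}), ({1},{2,3,4,5}), ({2},{1,3,4,5}), ({3},{1,2,4,5}), ... (28 more)
Total ordered pairs: 32


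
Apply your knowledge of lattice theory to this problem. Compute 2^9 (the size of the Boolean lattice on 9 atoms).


Power set = 2^n.
2^9 = 512


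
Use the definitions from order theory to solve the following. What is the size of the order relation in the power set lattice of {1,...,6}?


The order relation is {(a,b) : a <= b}, reflexive so it includes (a,a).
Examples: ({},{}), ({},{1,2}), ({},{1,2,3}), ({},{1,2,3,4}), ({},{1,2,3,4,5}), ...
Total ordered pairs: 729


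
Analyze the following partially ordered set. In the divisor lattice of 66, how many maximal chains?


A maximal chain goes from the minimum element to a maximal element via cover relations.
Counting all min-to-max paths in the cover graph.
Total maximal chains: 6


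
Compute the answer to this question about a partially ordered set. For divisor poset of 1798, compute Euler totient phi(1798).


phi(n) = n * prod_{p|n} (1 - 1/p).
Prime divisors of 1798: [2, 29, 31]
phi(1798) = 1798 * (1 - 1/2) * (1 - 1/29) * (1 - 1/31)
phi(1798) = 840


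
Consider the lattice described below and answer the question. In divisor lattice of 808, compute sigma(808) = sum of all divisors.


sigma(n) = sum of divisors.
Divisors of 808: [1, 2, 4, 8, 101, 202, 404, 808]
Sum = 1530


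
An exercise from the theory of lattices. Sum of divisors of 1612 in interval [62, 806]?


Interval [62,806] in divisors of 1612: [62, 806]
Sum = 868


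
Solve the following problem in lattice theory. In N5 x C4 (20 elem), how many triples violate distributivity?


Distributive law: a ^ (b v c) = (a ^ b) v (a ^ c).
Check all 20^3 = 8000 ordered triples (a,b,c).
  e.g. a=(b,0), b=(a,0), c=(c,0): lhs=(b,0) != rhs=(a,0)
  e.g. a=(b,0), b=(a,0), c=(c,1): lhs=(b,0) != rhs=(a,0)
Total violating triples: 128


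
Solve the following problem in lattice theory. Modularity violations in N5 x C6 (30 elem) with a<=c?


Modular law: if a <= c then a v (b ^ c) = (a v b) ^ c.
Check all triples (a,b,c) with a <= c among 30 elements.
  e.g. a=(a,0), b=(c,0), c=(b,0): lhs=(a,0) != rhs=(b,0)
  e.g. a=(a,0), b=(c,1), c=(b,0): lhs=(a,0) != rhs=(b,0)
Total violating triples: 126


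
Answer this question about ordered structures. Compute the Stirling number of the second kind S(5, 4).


S(n,k) = k*S(n-1,k) + S(n-1,k-1).
S(4,4) = 1, S(4,3) = 6
S(5,4) = 4*1 + 6 = 4 + 6
S(5,4) = 10


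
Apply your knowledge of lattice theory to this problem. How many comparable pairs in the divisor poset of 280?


A comparable pair {a,b} has a < b or b < a in the order.
Count unordered pairs where one element is strictly below the other.
Examples: {1,2}, {1,4}, {1,5}, {1,7}, ...
Total comparable pairs: 74


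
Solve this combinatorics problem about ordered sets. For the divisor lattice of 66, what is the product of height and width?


Height = length of longest chain minus 1; width = size of largest antichain.
A maximum chain: 1 | 11 | 33 | 66  (height 3).
A maximum antichain: {2, 3, 11}  (width 3).
Product = 3 * 3 = 9


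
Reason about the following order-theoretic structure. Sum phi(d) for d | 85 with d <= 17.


Divisors of 85 up to 17: [1, 5, 17]
phi values: [1, 4, 16]
Sum = 21


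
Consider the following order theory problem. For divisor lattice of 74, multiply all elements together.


Divisors of 74: [1, 2, 37, 74]
Product = n^(d(n)/2) = 74^(4/2)
Product = 5476


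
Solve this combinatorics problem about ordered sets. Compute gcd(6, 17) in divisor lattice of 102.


In a divisor lattice, meet = gcd (greatest common divisor).
By Euclidean algorithm or factoring: gcd(6,17) = 1


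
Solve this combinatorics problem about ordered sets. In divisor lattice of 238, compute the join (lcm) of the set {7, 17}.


In a divisor lattice, join = lcm (least common multiple).
Compute lcm iteratively: start with first element, then lcm(current, next).
Elements: [7, 17]
lcm(7,17) = 119
Final lcm = 119


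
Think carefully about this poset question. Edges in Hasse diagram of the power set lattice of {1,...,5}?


A cover relation a -< b holds when a < b with no c strictly between.
Cover relations:
  {} -< {1}
  {} -< {2}
  {} -< {3}
  {} -< {4}
  {} -< {5}
  {1} -< {1,2}
  {1} -< {1,3}
  {1} -< {1,4}
  ...72 more
Total: 80


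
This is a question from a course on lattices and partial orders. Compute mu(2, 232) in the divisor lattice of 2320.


In a divisor lattice, mu(a,b) = mu(b/a) where mu is the classical Mobius function.
b/a = 232/2 = 116
Prime factorization of 116: primes [2, 29]
116 is not squarefree, so mu(116) = 0


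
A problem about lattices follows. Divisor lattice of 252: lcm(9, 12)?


Join=lcm.
gcd(9,12)=3
lcm=36


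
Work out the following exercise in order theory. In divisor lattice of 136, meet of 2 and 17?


In a divisor lattice, meet = gcd (greatest common divisor).
By Euclidean algorithm or factoring: gcd(2,17) = 1


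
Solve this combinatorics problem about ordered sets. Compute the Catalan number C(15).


C(n) = C(2n, n) / (n+1).
C(30, 15) = 155117520
C(15) = 155117520 / 16 = 9694845


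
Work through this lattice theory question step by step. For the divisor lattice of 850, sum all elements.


sigma(n) = sum of divisors.
Divisors of 850: [1, 2, 5, 10, 17, 25, 34, 50, 85, 170, 425, 850]
Sum = 1674


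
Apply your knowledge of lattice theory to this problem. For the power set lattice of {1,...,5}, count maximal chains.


A maximal chain goes from the minimum element to a maximal element via cover relations.
Counting all min-to-max paths in the cover graph.
Total maximal chains: 120


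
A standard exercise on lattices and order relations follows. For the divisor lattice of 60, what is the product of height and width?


Height = length of longest chain minus 1; width = size of largest antichain.
A maximum chain: 1 | 5 | 15 | 30 | 60  (height 4).
A maximum antichain: {4, 6, 10, 15}  (width 4).
Product = 4 * 4 = 16


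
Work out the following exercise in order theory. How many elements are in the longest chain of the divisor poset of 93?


A chain is a totally ordered subset; we count the number of elements in a maximum chain.
Compute, for each element x, the size of the longest chain ending at x:
  1: 1
  3: 2
  31: 2
  93: 3
A maximum chain: 1 < 3 < 93
Number of elements in the longest chain: 3


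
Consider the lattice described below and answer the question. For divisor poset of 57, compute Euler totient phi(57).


phi(n) = n * prod_{p|n} (1 - 1/p).
Prime divisors of 57: [3, 19]
phi(57) = 57 * (1 - 1/3) * (1 - 1/19)
phi(57) = 36


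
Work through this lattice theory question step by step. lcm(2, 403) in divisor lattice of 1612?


Join=lcm.
gcd(2,403)=1
lcm=806


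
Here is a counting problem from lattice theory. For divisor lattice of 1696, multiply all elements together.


Divisors of 1696: [1, 2, 4, 8, 16, 32, 53, 106, 212, 424, 848, 1696]
Product = n^(d(n)/2) = 1696^(12/2)
Product = 23798801546447159296


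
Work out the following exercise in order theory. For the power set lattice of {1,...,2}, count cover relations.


A cover relation a -< b holds when a < b with no c strictly between.
Cover relations:
  {} -< {1}
  {} -< {2}
  {1} -< {1,2}
  {2} -< {1,2}
Total: 4


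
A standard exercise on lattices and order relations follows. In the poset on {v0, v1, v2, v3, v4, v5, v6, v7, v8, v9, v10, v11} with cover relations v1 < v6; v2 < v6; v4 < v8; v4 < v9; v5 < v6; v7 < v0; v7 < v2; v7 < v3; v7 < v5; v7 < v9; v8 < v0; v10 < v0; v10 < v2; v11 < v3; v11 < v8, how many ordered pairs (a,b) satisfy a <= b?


The order relation is {(a,b) : a <= b}, reflexive so it includes (a,a).
Examples: (v0,v0), (v1,v1), (v1,v6), (v10,v0), (v10,v10), ...
Total ordered pairs: 31


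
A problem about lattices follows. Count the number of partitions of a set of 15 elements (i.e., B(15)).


B(n) = number of set partitions of an n-element set.
B(n) satisfies the recurrence: B(n+1) = sum_k C(n,k)*B(k).
B(15) = 1382958545


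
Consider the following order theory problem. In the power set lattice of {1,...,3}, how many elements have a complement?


An element a is complemented if some b has a meet b = bottom, a join b = top.
every subset A has complement S\A, so all elements are complemented.
Complemented elements: {}, {1}, {2}, {3}, {1,2}, {1,3}, ... (2 more)
Count: 8


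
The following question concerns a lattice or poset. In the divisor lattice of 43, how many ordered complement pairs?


Complement pair (a,b): a meet b = bottom, a join b = top.
Here: gcd(a,b)=1 and lcm(a,b)=43, i.e. a*b=43 with a,b coprime.
Pairs found: (1,43), (43,1)
Total ordered pairs: 2


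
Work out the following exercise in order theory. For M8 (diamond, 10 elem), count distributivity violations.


Distributive law: a ^ (b v c) = (a ^ b) v (a ^ c).
Check all 10^3 = 1000 ordered triples (a,b,c).
  e.g. a=a1, b=a2, c=a3: lhs=a1 != rhs=0
  e.g. a=a1, b=a2, c=a4: lhs=a1 != rhs=0
Total violating triples: 336
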